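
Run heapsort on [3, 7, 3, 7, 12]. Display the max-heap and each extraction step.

Build heap: [12, 7, 3, 3, 7]
Extract 12: [7, 7, 3, 3, 12]
Extract 7: [7, 3, 3, 7, 12]
Extract 7: [3, 3, 7, 7, 12]
Extract 3: [3, 3, 7, 7, 12]


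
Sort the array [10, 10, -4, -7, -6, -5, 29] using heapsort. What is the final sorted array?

Build heap: [29, 10, 10, -7, -6, -5, -4]
Extract 29: [10, -4, 10, -7, -6, -5, 29]
Extract 10: [10, -4, -5, -7, -6, 10, 29]
Extract 10: [-4, -6, -5, -7, 10, 10, 29]
Extract -4: [-5, -6, -7, -4, 10, 10, 29]
Extract -5: [-6, -7, -5, -4, 10, 10, 29]
Extract -6: [-7, -6, -5, -4, 10, 10, 29]


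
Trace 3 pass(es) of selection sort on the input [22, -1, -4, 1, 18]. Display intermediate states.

Pass 1: Select minimum -4 at index 2, swap -> [-4, -1, 22, 1, 18]
Pass 2: Select minimum -1 at index 1, swap -> [-4, -1, 22, 1, 18]
Pass 3: Select minimum 1 at index 3, swap -> [-4, -1, 1, 22, 18]


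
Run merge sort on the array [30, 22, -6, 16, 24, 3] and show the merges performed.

Divide and conquer:
  Merge [22] + [-6] -> [-6, 22]
  Merge [30] + [-6, 22] -> [-6, 22, 30]
  Merge [24] + [3] -> [3, 24]
  Merge [16] + [3, 24] -> [3, 16, 24]
  Merge [-6, 22, 30] + [3, 16, 24] -> [-6, 3, 16, 22, 24, 30]


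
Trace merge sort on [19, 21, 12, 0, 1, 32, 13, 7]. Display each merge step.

Divide and conquer:
  Merge [19] + [21] -> [19, 21]
  Merge [12] + [0] -> [0, 12]
  Merge [19, 21] + [0, 12] -> [0, 12, 19, 21]
  Merge [1] + [32] -> [1, 32]
  Merge [13] + [7] -> [7, 13]
  Merge [1, 32] + [7, 13] -> [1, 7, 13, 32]
  Merge [0, 12, 19, 21] + [1, 7, 13, 32] -> [0, 1, 7, 12, 13, 19, 21, 32]


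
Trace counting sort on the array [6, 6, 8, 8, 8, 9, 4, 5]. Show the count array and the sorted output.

Count array: [0, 0, 0, 0, 1, 1, 2, 0, 3, 1]
(count[i] = number of elements equal to i)
Cumulative count: [0, 0, 0, 0, 1, 2, 4, 4, 7, 8]
Sorted: [4, 5, 6, 6, 8, 8, 8, 9]


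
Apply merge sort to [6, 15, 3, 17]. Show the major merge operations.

Divide and conquer:
  Merge [6] + [15] -> [6, 15]
  Merge [3] + [17] -> [3, 17]
  Merge [6, 15] + [3, 17] -> [3, 6, 15, 17]


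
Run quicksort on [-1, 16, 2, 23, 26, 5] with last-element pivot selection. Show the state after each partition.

Partition 1: pivot=5 at index 2 -> [-1, 2, 5, 23, 26, 16]
Partition 2: pivot=2 at index 1 -> [-1, 2, 5, 23, 26, 16]
Partition 3: pivot=16 at index 3 -> [-1, 2, 5, 16, 26, 23]
Partition 4: pivot=23 at index 4 -> [-1, 2, 5, 16, 23, 26]


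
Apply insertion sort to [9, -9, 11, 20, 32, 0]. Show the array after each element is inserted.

First element 9 is already 'sorted'
Insert -9: shifted 1 elements -> [-9, 9, 11, 20, 32, 0]
Insert 11: shifted 0 elements -> [-9, 9, 11, 20, 32, 0]
Insert 20: shifted 0 elements -> [-9, 9, 11, 20, 32, 0]
Insert 32: shifted 0 elements -> [-9, 9, 11, 20, 32, 0]
Insert 0: shifted 4 elements -> [-9, 0, 9, 11, 20, 32]


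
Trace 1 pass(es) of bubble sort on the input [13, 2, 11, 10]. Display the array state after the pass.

After pass 1: [2, 11, 10, 13] (3 swaps)
Total swaps: 3


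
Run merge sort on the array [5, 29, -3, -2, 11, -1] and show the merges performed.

Divide and conquer:
  Merge [29] + [-3] -> [-3, 29]
  Merge [5] + [-3, 29] -> [-3, 5, 29]
  Merge [11] + [-1] -> [-1, 11]
  Merge [-2] + [-1, 11] -> [-2, -1, 11]
  Merge [-3, 5, 29] + [-2, -1, 11] -> [-3, -2, -1, 5, 11, 29]


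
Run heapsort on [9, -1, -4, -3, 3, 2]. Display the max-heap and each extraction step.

Build heap: [9, 3, 2, -3, -1, -4]
Extract 9: [3, -1, 2, -3, -4, 9]
Extract 3: [2, -1, -4, -3, 3, 9]
Extract 2: [-1, -3, -4, 2, 3, 9]
Extract -1: [-3, -4, -1, 2, 3, 9]
Extract -3: [-4, -3, -1, 2, 3, 9]


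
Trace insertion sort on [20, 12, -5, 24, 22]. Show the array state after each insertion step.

First element 20 is already 'sorted'
Insert 12: shifted 1 elements -> [12, 20, -5, 24, 22]
Insert -5: shifted 2 elements -> [-5, 12, 20, 24, 22]
Insert 24: shifted 0 elements -> [-5, 12, 20, 24, 22]
Insert 22: shifted 1 elements -> [-5, 12, 20, 22, 24]


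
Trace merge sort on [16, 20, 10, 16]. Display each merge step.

Divide and conquer:
  Merge [16] + [20] -> [16, 20]
  Merge [10] + [16] -> [10, 16]
  Merge [16, 20] + [10, 16] -> [10, 16, 16, 20]


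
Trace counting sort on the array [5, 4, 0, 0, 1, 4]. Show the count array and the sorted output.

Count array: [2, 1, 0, 0, 2, 1]
(count[i] = number of elements equal to i)
Cumulative count: [2, 3, 3, 3, 5, 6]
Sorted: [0, 0, 1, 4, 4, 5]


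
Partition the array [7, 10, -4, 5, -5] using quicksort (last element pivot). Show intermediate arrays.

Partition 1: pivot=-5 at index 0 -> [-5, 10, -4, 5, 7]
Partition 2: pivot=7 at index 3 -> [-5, -4, 5, 7, 10]
Partition 3: pivot=5 at index 2 -> [-5, -4, 5, 7, 10]


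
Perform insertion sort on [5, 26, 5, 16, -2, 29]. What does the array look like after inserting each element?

First element 5 is already 'sorted'
Insert 26: shifted 0 elements -> [5, 26, 5, 16, -2, 29]
Insert 5: shifted 1 elements -> [5, 5, 26, 16, -2, 29]
Insert 16: shifted 1 elements -> [5, 5, 16, 26, -2, 29]
Insert -2: shifted 4 elements -> [-2, 5, 5, 16, 26, 29]
Insert 29: shifted 0 elements -> [-2, 5, 5, 16, 26, 29]


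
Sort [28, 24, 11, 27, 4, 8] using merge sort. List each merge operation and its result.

Divide and conquer:
  Merge [24] + [11] -> [11, 24]
  Merge [28] + [11, 24] -> [11, 24, 28]
  Merge [4] + [8] -> [4, 8]
  Merge [27] + [4, 8] -> [4, 8, 27]
  Merge [11, 24, 28] + [4, 8, 27] -> [4, 8, 11, 24, 27, 28]


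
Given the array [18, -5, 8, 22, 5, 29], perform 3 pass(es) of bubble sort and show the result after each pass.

After pass 1: [-5, 8, 18, 5, 22, 29] (3 swaps)
After pass 2: [-5, 8, 5, 18, 22, 29] (1 swaps)
After pass 3: [-5, 5, 8, 18, 22, 29] (1 swaps)
Total swaps: 5


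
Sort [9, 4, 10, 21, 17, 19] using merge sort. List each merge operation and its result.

Divide and conquer:
  Merge [4] + [10] -> [4, 10]
  Merge [9] + [4, 10] -> [4, 9, 10]
  Merge [17] + [19] -> [17, 19]
  Merge [21] + [17, 19] -> [17, 19, 21]
  Merge [4, 9, 10] + [17, 19, 21] -> [4, 9, 10, 17, 19, 21]


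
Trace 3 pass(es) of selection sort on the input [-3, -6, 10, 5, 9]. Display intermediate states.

Pass 1: Select minimum -6 at index 1, swap -> [-6, -3, 10, 5, 9]
Pass 2: Select minimum -3 at index 1, swap -> [-6, -3, 10, 5, 9]
Pass 3: Select minimum 5 at index 3, swap -> [-6, -3, 5, 10, 9]


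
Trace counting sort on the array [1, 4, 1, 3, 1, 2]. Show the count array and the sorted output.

Count array: [0, 3, 1, 1, 1]
(count[i] = number of elements equal to i)
Cumulative count: [0, 3, 4, 5, 6]
Sorted: [1, 1, 1, 2, 3, 4]


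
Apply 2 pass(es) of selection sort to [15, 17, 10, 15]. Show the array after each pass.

Pass 1: Select minimum 10 at index 2, swap -> [10, 17, 15, 15]
Pass 2: Select minimum 15 at index 2, swap -> [10, 15, 17, 15]


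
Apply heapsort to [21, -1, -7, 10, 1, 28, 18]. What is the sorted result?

Build heap: [28, 10, 21, -1, 1, -7, 18]
Extract 28: [21, 10, 18, -1, 1, -7, 28]
Extract 21: [18, 10, -7, -1, 1, 21, 28]
Extract 18: [10, 1, -7, -1, 18, 21, 28]
Extract 10: [1, -1, -7, 10, 18, 21, 28]
Extract 1: [-1, -7, 1, 10, 18, 21, 28]
Extract -1: [-7, -1, 1, 10, 18, 21, 28]


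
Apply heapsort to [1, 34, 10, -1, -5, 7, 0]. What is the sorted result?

Build heap: [34, 1, 10, -1, -5, 7, 0]
Extract 34: [10, 1, 7, -1, -5, 0, 34]
Extract 10: [7, 1, 0, -1, -5, 10, 34]
Extract 7: [1, -1, 0, -5, 7, 10, 34]
Extract 1: [0, -1, -5, 1, 7, 10, 34]
Extract 0: [-1, -5, 0, 1, 7, 10, 34]
Extract -1: [-5, -1, 0, 1, 7, 10, 34]


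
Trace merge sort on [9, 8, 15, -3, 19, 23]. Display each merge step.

Divide and conquer:
  Merge [8] + [15] -> [8, 15]
  Merge [9] + [8, 15] -> [8, 9, 15]
  Merge [19] + [23] -> [19, 23]
  Merge [-3] + [19, 23] -> [-3, 19, 23]
  Merge [8, 9, 15] + [-3, 19, 23] -> [-3, 8, 9, 15, 19, 23]


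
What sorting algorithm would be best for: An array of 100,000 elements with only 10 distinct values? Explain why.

Best choice: 3-way quicksort or Counting sort
Reason: 3-way (Dutch national flag) partitioning groups every copy of the pivot together, so with only d=10 distinct keys quicksort finishes in O(n log d) expected time, which is effectively linear; counting sort runs in O(n + k) where k is the size of the key range (not the number of distinct values), so it is linear when the 10 values are integers drawn from a small known range


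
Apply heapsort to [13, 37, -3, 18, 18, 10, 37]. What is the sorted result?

Build heap: [37, 18, 37, 13, 18, 10, -3]
Extract 37: [37, 18, 10, 13, 18, -3, 37]
Extract 37: [18, 18, 10, 13, -3, 37, 37]
Extract 18: [18, 13, 10, -3, 18, 37, 37]
Extract 18: [13, -3, 10, 18, 18, 37, 37]
Extract 13: [10, -3, 13, 18, 18, 37, 37]
Extract 10: [-3, 10, 13, 18, 18, 37, 37]


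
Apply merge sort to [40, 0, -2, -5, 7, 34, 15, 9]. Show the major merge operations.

Divide and conquer:
  Merge [40] + [0] -> [0, 40]
  Merge [-2] + [-5] -> [-5, -2]
  Merge [0, 40] + [-5, -2] -> [-5, -2, 0, 40]
  Merge [7] + [34] -> [7, 34]
  Merge [15] + [9] -> [9, 15]
  Merge [7, 34] + [9, 15] -> [7, 9, 15, 34]
  Merge [-5, -2, 0, 40] + [7, 9, 15, 34] -> [-5, -2, 0, 7, 9, 15, 34, 40]


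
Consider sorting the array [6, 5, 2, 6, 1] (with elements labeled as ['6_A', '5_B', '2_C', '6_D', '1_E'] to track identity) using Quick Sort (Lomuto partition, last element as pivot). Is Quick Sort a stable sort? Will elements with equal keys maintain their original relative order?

Trace Quick Sort on the labeled array (the key is the number; the letter only tracks identity):
  Partition indices 0..4 around pivot 1_E -> [1_E, 5_B, 2_C, 6_D, 6_A]
  Partition indices 1..4 around pivot 6_A -> [1_E, 5_B, 2_C, 6_D, 6_A]
  Partition indices 1..3 around pivot 6_D -> [1_E, 5_B, 2_C, 6_D, 6_A]
  Partition indices 1..2 around pivot 2_C -> [1_E, 2_C, 5_B, 6_D, 6_A]
Final order: [1_E, 2_C, 5_B, 6_D, 6_A]
Equal keys:
  value 6: originally 6_A, 6_D; after sorting 6_D, 6_A -> order changed
Equal keys were reordered, so Quick Sort is not stable: partition swaps elements across long distances and can reorder equal keys. (One such input is enough; an unstable sort may happen to preserve order on other inputs, but it gives no guarantee.)
Answer: Not stable


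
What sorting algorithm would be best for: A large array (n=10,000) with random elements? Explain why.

Best choice: Quicksort or Mergesort
Reason: Both have O(n log n) average case; quicksort has lower constant factors


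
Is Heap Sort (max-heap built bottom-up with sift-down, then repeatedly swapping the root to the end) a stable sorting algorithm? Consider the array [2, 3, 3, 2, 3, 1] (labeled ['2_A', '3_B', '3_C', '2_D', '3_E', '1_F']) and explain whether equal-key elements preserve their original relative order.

Trace Heap Sort on the labeled array (the key is the number; the letter only tracks identity):
  Build max-heap: [3_B, 3_E, 3_C, 2_D, 2_A, 1_F]
  Swap root 3_B to index 5, re-heapify first 5 -> [3_E, 2_D, 3_C, 1_F, 2_A, 3_B]
  Swap root 3_E to index 4, re-heapify first 4 -> [3_C, 2_D, 2_A, 1_F, 3_E, 3_B]
  Swap root 3_C to index 3, re-heapify first 3 -> [2_D, 1_F, 2_A, 3_C, 3_E, 3_B]
  Swap root 2_D to index 2, re-heapify first 2 -> [2_A, 1_F, 2_D, 3_C, 3_E, 3_B]
  Swap root 2_A to index 1, re-heapify first 1 -> [1_F, 2_A, 2_D, 3_C, 3_E, 3_B]
Final order: [1_F, 2_A, 2_D, 3_C, 3_E, 3_B]
Equal keys:
  value 2: originally 2_A, 2_D; after sorting 2_A, 2_D -> order preserved
  value 3: originally 3_B, 3_C, 3_E; after sorting 3_C, 3_E, 3_B -> order changed
Equal keys were reordered, so Heap Sort is not stable: heap construction and root-to-end swaps move elements without regard to the original order of equal keys. (One such input is enough; an unstable sort may happen to preserve order on other inputs, but it gives no guarantee.)
Answer: Not stable


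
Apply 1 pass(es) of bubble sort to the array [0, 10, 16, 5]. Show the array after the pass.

After pass 1: [0, 10, 5, 16] (1 swaps)
Total swaps: 1


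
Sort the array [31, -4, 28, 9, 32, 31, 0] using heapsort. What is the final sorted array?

Build heap: [32, 31, 31, 9, -4, 28, 0]
Extract 32: [31, 9, 31, 0, -4, 28, 32]
Extract 31: [31, 9, 28, 0, -4, 31, 32]
Extract 31: [28, 9, -4, 0, 31, 31, 32]
Extract 28: [9, 0, -4, 28, 31, 31, 32]
Extract 9: [0, -4, 9, 28, 31, 31, 32]
Extract 0: [-4, 0, 9, 28, 31, 31, 32]


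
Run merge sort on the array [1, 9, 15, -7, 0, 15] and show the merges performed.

Divide and conquer:
  Merge [9] + [15] -> [9, 15]
  Merge [1] + [9, 15] -> [1, 9, 15]
  Merge [0] + [15] -> [0, 15]
  Merge [-7] + [0, 15] -> [-7, 0, 15]
  Merge [1, 9, 15] + [-7, 0, 15] -> [-7, 0, 1, 9, 15, 15]


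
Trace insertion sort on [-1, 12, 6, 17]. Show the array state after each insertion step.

First element -1 is already 'sorted'
Insert 12: shifted 0 elements -> [-1, 12, 6, 17]
Insert 6: shifted 1 elements -> [-1, 6, 12, 17]
Insert 17: shifted 0 elements -> [-1, 6, 12, 17]


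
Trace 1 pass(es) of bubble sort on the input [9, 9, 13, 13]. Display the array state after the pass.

After pass 1: [9, 9, 13, 13] (0 swaps)
Total swaps: 0


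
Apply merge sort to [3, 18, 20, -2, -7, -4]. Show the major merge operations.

Divide and conquer:
  Merge [18] + [20] -> [18, 20]
  Merge [3] + [18, 20] -> [3, 18, 20]
  Merge [-7] + [-4] -> [-7, -4]
  Merge [-2] + [-7, -4] -> [-7, -4, -2]
  Merge [3, 18, 20] + [-7, -4, -2] -> [-7, -4, -2, 3, 18, 20]


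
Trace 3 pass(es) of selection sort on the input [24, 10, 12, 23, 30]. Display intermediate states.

Pass 1: Select minimum 10 at index 1, swap -> [10, 24, 12, 23, 30]
Pass 2: Select minimum 12 at index 2, swap -> [10, 12, 24, 23, 30]
Pass 3: Select minimum 23 at index 3, swap -> [10, 12, 23, 24, 30]


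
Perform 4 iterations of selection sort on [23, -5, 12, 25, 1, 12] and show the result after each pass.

Pass 1: Select minimum -5 at index 1, swap -> [-5, 23, 12, 25, 1, 12]
Pass 2: Select minimum 1 at index 4, swap -> [-5, 1, 12, 25, 23, 12]
Pass 3: Select minimum 12 at index 2, swap -> [-5, 1, 12, 25, 23, 12]
Pass 4: Select minimum 12 at index 5, swap -> [-5, 1, 12, 12, 23, 25]


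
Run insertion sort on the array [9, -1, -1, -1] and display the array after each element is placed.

First element 9 is already 'sorted'
Insert -1: shifted 1 elements -> [-1, 9, -1, -1]
Insert -1: shifted 1 elements -> [-1, -1, 9, -1]
Insert -1: shifted 1 elements -> [-1, -1, -1, 9]


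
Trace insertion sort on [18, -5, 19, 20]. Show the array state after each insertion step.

First element 18 is already 'sorted'
Insert -5: shifted 1 elements -> [-5, 18, 19, 20]
Insert 19: shifted 0 elements -> [-5, 18, 19, 20]
Insert 20: shifted 0 elements -> [-5, 18, 19, 20]


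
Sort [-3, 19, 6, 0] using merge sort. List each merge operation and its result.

Divide and conquer:
  Merge [-3] + [19] -> [-3, 19]
  Merge [6] + [0] -> [0, 6]
  Merge [-3, 19] + [0, 6] -> [-3, 0, 6, 19]


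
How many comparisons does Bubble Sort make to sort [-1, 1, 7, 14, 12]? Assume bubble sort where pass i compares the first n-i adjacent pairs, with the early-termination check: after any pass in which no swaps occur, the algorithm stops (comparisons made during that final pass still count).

Pass 1: compare adjacent pairs (0,1)..(3,4) = 4 comparison(s), 1 swap(s) -> [-1, 1, 7, 12, 14]
Pass 2: compare adjacent pairs (0,1)..(2,3) = 3 comparison(s), 0 swap(s) -> [-1, 1, 7, 12, 14]
No swaps in this pass, so bubble sort stops here.
Total comparisons: 4 + 3 = 7


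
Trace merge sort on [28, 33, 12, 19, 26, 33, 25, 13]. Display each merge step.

Divide and conquer:
  Merge [28] + [33] -> [28, 33]
  Merge [12] + [19] -> [12, 19]
  Merge [28, 33] + [12, 19] -> [12, 19, 28, 33]
  Merge [26] + [33] -> [26, 33]
  Merge [25] + [13] -> [13, 25]
  Merge [26, 33] + [13, 25] -> [13, 25, 26, 33]
  Merge [12, 19, 28, 33] + [13, 25, 26, 33] -> [12, 13, 19, 25, 26, 28, 33, 33]


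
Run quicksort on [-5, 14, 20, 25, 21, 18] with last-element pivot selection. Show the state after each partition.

Partition 1: pivot=18 at index 2 -> [-5, 14, 18, 25, 21, 20]
Partition 2: pivot=14 at index 1 -> [-5, 14, 18, 25, 21, 20]
Partition 3: pivot=20 at index 3 -> [-5, 14, 18, 20, 21, 25]
Partition 4: pivot=25 at index 5 -> [-5, 14, 18, 20, 21, 25]


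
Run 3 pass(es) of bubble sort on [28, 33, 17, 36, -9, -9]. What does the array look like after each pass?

After pass 1: [28, 17, 33, -9, -9, 36] (3 swaps)
After pass 2: [17, 28, -9, -9, 33, 36] (3 swaps)
After pass 3: [17, -9, -9, 28, 33, 36] (2 swaps)
Total swaps: 8


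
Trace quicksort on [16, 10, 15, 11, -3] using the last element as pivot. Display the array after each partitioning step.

Partition 1: pivot=-3 at index 0 -> [-3, 10, 15, 11, 16]
Partition 2: pivot=16 at index 4 -> [-3, 10, 15, 11, 16]
Partition 3: pivot=11 at index 2 -> [-3, 10, 11, 15, 16]


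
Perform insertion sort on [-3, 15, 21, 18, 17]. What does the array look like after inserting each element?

First element -3 is already 'sorted'
Insert 15: shifted 0 elements -> [-3, 15, 21, 18, 17]
Insert 21: shifted 0 elements -> [-3, 15, 21, 18, 17]
Insert 18: shifted 1 elements -> [-3, 15, 18, 21, 17]
Insert 17: shifted 2 elements -> [-3, 15, 17, 18, 21]


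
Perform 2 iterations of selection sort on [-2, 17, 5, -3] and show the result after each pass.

Pass 1: Select minimum -3 at index 3, swap -> [-3, 17, 5, -2]
Pass 2: Select minimum -2 at index 3, swap -> [-3, -2, 5, 17]


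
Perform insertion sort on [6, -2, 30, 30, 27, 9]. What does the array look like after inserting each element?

First element 6 is already 'sorted'
Insert -2: shifted 1 elements -> [-2, 6, 30, 30, 27, 9]
Insert 30: shifted 0 elements -> [-2, 6, 30, 30, 27, 9]
Insert 30: shifted 0 elements -> [-2, 6, 30, 30, 27, 9]
Insert 27: shifted 2 elements -> [-2, 6, 27, 30, 30, 9]
Insert 9: shifted 3 elements -> [-2, 6, 9, 27, 30, 30]


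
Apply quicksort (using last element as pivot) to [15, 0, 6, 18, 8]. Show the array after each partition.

Partition 1: pivot=8 at index 2 -> [0, 6, 8, 18, 15]
Partition 2: pivot=6 at index 1 -> [0, 6, 8, 18, 15]
Partition 3: pivot=15 at index 3 -> [0, 6, 8, 15, 18]


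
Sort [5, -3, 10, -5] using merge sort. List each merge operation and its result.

Divide and conquer:
  Merge [5] + [-3] -> [-3, 5]
  Merge [10] + [-5] -> [-5, 10]
  Merge [-3, 5] + [-5, 10] -> [-5, -3, 5, 10]


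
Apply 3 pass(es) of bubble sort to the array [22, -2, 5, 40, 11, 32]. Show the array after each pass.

After pass 1: [-2, 5, 22, 11, 32, 40] (4 swaps)
After pass 2: [-2, 5, 11, 22, 32, 40] (1 swaps)
After pass 3: [-2, 5, 11, 22, 32, 40] (0 swaps)
Total swaps: 5


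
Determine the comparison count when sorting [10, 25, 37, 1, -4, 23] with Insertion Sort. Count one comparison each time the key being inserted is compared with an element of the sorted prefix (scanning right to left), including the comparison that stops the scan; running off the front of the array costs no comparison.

Insert 25: 10 <= 25 (stop) = 1 comparison(s) -> [10, 25, 37, 1, -4, 23]
Insert 37: 25 <= 37 (stop) = 1 comparison(s) -> [10, 25, 37, 1, -4, 23]
Insert 1: 37 > 1 (shift), 25 > 1 (shift), 10 > 1 (shift), reached front = 3 comparison(s) -> [1, 10, 25, 37, -4, 23]
Insert -4: 37 > -4 (shift), 25 > -4 (shift), 10 > -4 (shift), 1 > -4 (shift), reached front = 4 comparison(s) -> [-4, 1, 10, 25, 37, 23]
Insert 23: 37 > 23 (shift), 25 > 23 (shift), 10 <= 23 (stop) = 3 comparison(s) -> [-4, 1, 10, 23, 25, 37]
Total comparisons: 1 + 1 + 3 + 4 + 3 = 12


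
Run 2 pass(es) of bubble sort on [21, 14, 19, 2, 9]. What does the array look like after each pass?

After pass 1: [14, 19, 2, 9, 21] (4 swaps)
After pass 2: [14, 2, 9, 19, 21] (2 swaps)
Total swaps: 6


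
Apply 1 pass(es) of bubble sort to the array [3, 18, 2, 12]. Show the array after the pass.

After pass 1: [3, 2, 12, 18] (2 swaps)
Total swaps: 2


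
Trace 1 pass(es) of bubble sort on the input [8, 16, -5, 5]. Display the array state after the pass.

After pass 1: [8, -5, 5, 16] (2 swaps)
Total swaps: 2


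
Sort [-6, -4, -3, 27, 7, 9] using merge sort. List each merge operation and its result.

Divide and conquer:
  Merge [-4] + [-3] -> [-4, -3]
  Merge [-6] + [-4, -3] -> [-6, -4, -3]
  Merge [7] + [9] -> [7, 9]
  Merge [27] + [7, 9] -> [7, 9, 27]
  Merge [-6, -4, -3] + [7, 9, 27] -> [-6, -4, -3, 7, 9, 27]


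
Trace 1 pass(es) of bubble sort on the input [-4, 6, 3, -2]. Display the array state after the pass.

After pass 1: [-4, 3, -2, 6] (2 swaps)
Total swaps: 2


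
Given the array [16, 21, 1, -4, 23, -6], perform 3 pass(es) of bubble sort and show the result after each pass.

After pass 1: [16, 1, -4, 21, -6, 23] (3 swaps)
After pass 2: [1, -4, 16, -6, 21, 23] (3 swaps)
After pass 3: [-4, 1, -6, 16, 21, 23] (2 swaps)
Total swaps: 8


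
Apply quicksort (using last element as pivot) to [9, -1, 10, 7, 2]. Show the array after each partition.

Partition 1: pivot=2 at index 1 -> [-1, 2, 10, 7, 9]
Partition 2: pivot=9 at index 3 -> [-1, 2, 7, 9, 10]


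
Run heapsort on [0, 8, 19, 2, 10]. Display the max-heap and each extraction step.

Build heap: [19, 10, 0, 2, 8]
Extract 19: [10, 8, 0, 2, 19]
Extract 10: [8, 2, 0, 10, 19]
Extract 8: [2, 0, 8, 10, 19]
Extract 2: [0, 2, 8, 10, 19]


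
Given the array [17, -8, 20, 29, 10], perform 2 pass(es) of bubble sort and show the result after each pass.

After pass 1: [-8, 17, 20, 10, 29] (2 swaps)
After pass 2: [-8, 17, 10, 20, 29] (1 swaps)
Total swaps: 3


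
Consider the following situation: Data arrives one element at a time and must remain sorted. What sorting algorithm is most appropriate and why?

Best choice: Insertion sort
Reason: Insertion sort naturally handles online/streaming input by inserting each new element into sorted position


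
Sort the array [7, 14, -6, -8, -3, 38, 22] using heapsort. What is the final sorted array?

Build heap: [38, 14, 22, -8, -3, -6, 7]
Extract 38: [22, 14, 7, -8, -3, -6, 38]
Extract 22: [14, -3, 7, -8, -6, 22, 38]
Extract 14: [7, -3, -6, -8, 14, 22, 38]
Extract 7: [-3, -8, -6, 7, 14, 22, 38]
Extract -3: [-6, -8, -3, 7, 14, 22, 38]
Extract -6: [-8, -6, -3, 7, 14, 22, 38]


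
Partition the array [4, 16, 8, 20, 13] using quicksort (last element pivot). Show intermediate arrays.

Partition 1: pivot=13 at index 2 -> [4, 8, 13, 20, 16]
Partition 2: pivot=8 at index 1 -> [4, 8, 13, 20, 16]
Partition 3: pivot=16 at index 3 -> [4, 8, 13, 16, 20]


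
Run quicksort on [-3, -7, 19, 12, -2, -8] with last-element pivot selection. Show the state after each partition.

Partition 1: pivot=-8 at index 0 -> [-8, -7, 19, 12, -2, -3]
Partition 2: pivot=-3 at index 2 -> [-8, -7, -3, 12, -2, 19]
Partition 3: pivot=19 at index 5 -> [-8, -7, -3, 12, -2, 19]
Partition 4: pivot=-2 at index 3 -> [-8, -7, -3, -2, 12, 19]


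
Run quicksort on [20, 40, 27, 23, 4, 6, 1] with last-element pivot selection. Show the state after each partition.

Partition 1: pivot=1 at index 0 -> [1, 40, 27, 23, 4, 6, 20]
Partition 2: pivot=20 at index 3 -> [1, 4, 6, 20, 40, 27, 23]
Partition 3: pivot=6 at index 2 -> [1, 4, 6, 20, 40, 27, 23]
Partition 4: pivot=23 at index 4 -> [1, 4, 6, 20, 23, 27, 40]
Partition 5: pivot=40 at index 6 -> [1, 4, 6, 20, 23, 27, 40]


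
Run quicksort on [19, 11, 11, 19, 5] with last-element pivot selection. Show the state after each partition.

Partition 1: pivot=5 at index 0 -> [5, 11, 11, 19, 19]
Partition 2: pivot=19 at index 4 -> [5, 11, 11, 19, 19]
Partition 3: pivot=19 at index 3 -> [5, 11, 11, 19, 19]
Partition 4: pivot=11 at index 2 -> [5, 11, 11, 19, 19]


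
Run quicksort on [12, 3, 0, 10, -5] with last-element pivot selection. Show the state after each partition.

Partition 1: pivot=-5 at index 0 -> [-5, 3, 0, 10, 12]
Partition 2: pivot=12 at index 4 -> [-5, 3, 0, 10, 12]
Partition 3: pivot=10 at index 3 -> [-5, 3, 0, 10, 12]
Partition 4: pivot=0 at index 1 -> [-5, 0, 3, 10, 12]


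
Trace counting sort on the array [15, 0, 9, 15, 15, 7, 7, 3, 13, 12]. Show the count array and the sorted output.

Count array: [1, 0, 0, 1, 0, 0, 0, 2, 0, 1, 0, 0, 1, 1, 0, 3]
(count[i] = number of elements equal to i)
Cumulative count: [1, 1, 1, 2, 2, 2, 2, 4, 4, 5, 5, 5, 6, 7, 7, 10]
Sorted: [0, 3, 7, 7, 9, 12, 13, 15, 15, 15]


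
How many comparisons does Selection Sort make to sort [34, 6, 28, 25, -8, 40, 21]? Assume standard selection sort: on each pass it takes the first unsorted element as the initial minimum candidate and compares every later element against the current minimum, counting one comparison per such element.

Pass 1: scan indices 1..6 for the minimum = 6 comparison(s); min is -8, place at index 0 -> [-8, 6, 28, 25, 34, 40, 21]
Pass 2: scan indices 2..6 for the minimum = 5 comparison(s); min is 6, place at index 1 -> [-8, 6, 28, 25, 34, 40, 21]
Pass 3: scan indices 3..6 for the minimum = 4 comparison(s); min is 21, place at index 2 -> [-8, 6, 21, 25, 34, 40, 28]
Pass 4: scan indices 4..6 for the minimum = 3 comparison(s); min is 25, place at index 3 -> [-8, 6, 21, 25, 34, 40, 28]
Pass 5: scan indices 5..6 for the minimum = 2 comparison(s); min is 28, place at index 4 -> [-8, 6, 21, 25, 28, 40, 34]
Pass 6: scan indices 6..6 for the minimum = 1 comparison(s); min is 34, place at index 5 -> [-8, 6, 21, 25, 28, 34, 40]
Selection sort always scans the whole unsorted suffix, so the count is (n-1) + (n-2) + ... + 1 = n(n-1)/2 = 7*6/2 = 21 regardless of the input order.
Total comparisons: 6 + 5 + 4 + 3 + 2 + 1 = 21


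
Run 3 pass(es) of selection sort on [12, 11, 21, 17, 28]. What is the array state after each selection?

Pass 1: Select minimum 11 at index 1, swap -> [11, 12, 21, 17, 28]
Pass 2: Select minimum 12 at index 1, swap -> [11, 12, 21, 17, 28]
Pass 3: Select minimum 17 at index 3, swap -> [11, 12, 17, 21, 28]


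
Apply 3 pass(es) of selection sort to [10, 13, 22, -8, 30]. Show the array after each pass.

Pass 1: Select minimum -8 at index 3, swap -> [-8, 13, 22, 10, 30]
Pass 2: Select minimum 10 at index 3, swap -> [-8, 10, 22, 13, 30]
Pass 3: Select minimum 13 at index 3, swap -> [-8, 10, 13, 22, 30]


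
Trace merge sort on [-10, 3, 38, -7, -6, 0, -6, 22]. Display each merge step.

Divide and conquer:
  Merge [-10] + [3] -> [-10, 3]
  Merge [38] + [-7] -> [-7, 38]
  Merge [-10, 3] + [-7, 38] -> [-10, -7, 3, 38]
  Merge [-6] + [0] -> [-6, 0]
  Merge [-6] + [22] -> [-6, 22]
  Merge [-6, 0] + [-6, 22] -> [-6, -6, 0, 22]
  Merge [-10, -7, 3, 38] + [-6, -6, 0, 22] -> [-10, -7, -6, -6, 0, 3, 22, 38]


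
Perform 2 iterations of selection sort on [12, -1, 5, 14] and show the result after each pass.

Pass 1: Select minimum -1 at index 1, swap -> [-1, 12, 5, 14]
Pass 2: Select minimum 5 at index 2, swap -> [-1, 5, 12, 14]


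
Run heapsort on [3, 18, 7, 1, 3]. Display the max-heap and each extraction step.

Build heap: [18, 3, 7, 1, 3]
Extract 18: [7, 3, 3, 1, 18]
Extract 7: [3, 1, 3, 7, 18]
Extract 3: [3, 1, 3, 7, 18]
Extract 3: [1, 3, 3, 7, 18]


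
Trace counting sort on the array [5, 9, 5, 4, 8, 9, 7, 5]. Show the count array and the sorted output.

Count array: [0, 0, 0, 0, 1, 3, 0, 1, 1, 2]
(count[i] = number of elements equal to i)
Cumulative count: [0, 0, 0, 0, 1, 4, 4, 5, 6, 8]
Sorted: [4, 5, 5, 5, 7, 8, 9, 9]


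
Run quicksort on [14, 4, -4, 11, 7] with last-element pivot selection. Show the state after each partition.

Partition 1: pivot=7 at index 2 -> [4, -4, 7, 11, 14]
Partition 2: pivot=-4 at index 0 -> [-4, 4, 7, 11, 14]
Partition 3: pivot=14 at index 4 -> [-4, 4, 7, 11, 14]


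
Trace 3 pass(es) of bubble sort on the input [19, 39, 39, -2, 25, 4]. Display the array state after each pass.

After pass 1: [19, 39, -2, 25, 4, 39] (3 swaps)
After pass 2: [19, -2, 25, 4, 39, 39] (3 swaps)
After pass 3: [-2, 19, 4, 25, 39, 39] (2 swaps)
Total swaps: 8


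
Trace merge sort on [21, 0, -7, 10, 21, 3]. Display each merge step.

Divide and conquer:
  Merge [0] + [-7] -> [-7, 0]
  Merge [21] + [-7, 0] -> [-7, 0, 21]
  Merge [21] + [3] -> [3, 21]
  Merge [10] + [3, 21] -> [3, 10, 21]
  Merge [-7, 0, 21] + [3, 10, 21] -> [-7, 0, 3, 10, 21, 21]


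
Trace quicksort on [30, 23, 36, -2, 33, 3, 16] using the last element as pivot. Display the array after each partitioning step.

Partition 1: pivot=16 at index 2 -> [-2, 3, 16, 30, 33, 23, 36]
Partition 2: pivot=3 at index 1 -> [-2, 3, 16, 30, 33, 23, 36]
Partition 3: pivot=36 at index 6 -> [-2, 3, 16, 30, 33, 23, 36]
Partition 4: pivot=23 at index 3 -> [-2, 3, 16, 23, 33, 30, 36]
Partition 5: pivot=30 at index 4 -> [-2, 3, 16, 23, 30, 33, 36]


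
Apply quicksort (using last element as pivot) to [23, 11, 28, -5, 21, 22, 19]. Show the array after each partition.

Partition 1: pivot=19 at index 2 -> [11, -5, 19, 23, 21, 22, 28]
Partition 2: pivot=-5 at index 0 -> [-5, 11, 19, 23, 21, 22, 28]
Partition 3: pivot=28 at index 6 -> [-5, 11, 19, 23, 21, 22, 28]
Partition 4: pivot=22 at index 4 -> [-5, 11, 19, 21, 22, 23, 28]


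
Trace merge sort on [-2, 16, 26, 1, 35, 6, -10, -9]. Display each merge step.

Divide and conquer:
  Merge [-2] + [16] -> [-2, 16]
  Merge [26] + [1] -> [1, 26]
  Merge [-2, 16] + [1, 26] -> [-2, 1, 16, 26]
  Merge [35] + [6] -> [6, 35]
  Merge [-10] + [-9] -> [-10, -9]
  Merge [6, 35] + [-10, -9] -> [-10, -9, 6, 35]
  Merge [-2, 1, 16, 26] + [-10, -9, 6, 35] -> [-10, -9, -2, 1, 6, 16, 26, 35]


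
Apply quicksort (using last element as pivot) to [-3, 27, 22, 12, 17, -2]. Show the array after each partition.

Partition 1: pivot=-2 at index 1 -> [-3, -2, 22, 12, 17, 27]
Partition 2: pivot=27 at index 5 -> [-3, -2, 22, 12, 17, 27]
Partition 3: pivot=17 at index 3 -> [-3, -2, 12, 17, 22, 27]


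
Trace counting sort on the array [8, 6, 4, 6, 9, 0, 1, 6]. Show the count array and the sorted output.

Count array: [1, 1, 0, 0, 1, 0, 3, 0, 1, 1]
(count[i] = number of elements equal to i)
Cumulative count: [1, 2, 2, 2, 3, 3, 6, 6, 7, 8]
Sorted: [0, 1, 4, 6, 6, 6, 8, 9]


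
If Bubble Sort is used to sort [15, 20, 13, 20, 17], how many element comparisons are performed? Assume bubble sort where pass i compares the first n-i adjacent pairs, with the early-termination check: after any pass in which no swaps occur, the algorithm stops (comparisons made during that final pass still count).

Pass 1: compare adjacent pairs (0,1)..(3,4) = 4 comparison(s), 2 swap(s) -> [15, 13, 20, 17, 20]
Pass 2: compare adjacent pairs (0,1)..(2,3) = 3 comparison(s), 2 swap(s) -> [13, 15, 17, 20, 20]
Pass 3: compare adjacent pairs (0,1)..(1,2) = 2 comparison(s), 0 swap(s) -> [13, 15, 17, 20, 20]
No swaps in this pass, so bubble sort stops here.
Total comparisons: 4 + 3 + 2 = 9


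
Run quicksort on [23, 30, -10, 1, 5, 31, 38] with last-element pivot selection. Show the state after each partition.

Partition 1: pivot=38 at index 6 -> [23, 30, -10, 1, 5, 31, 38]
Partition 2: pivot=31 at index 5 -> [23, 30, -10, 1, 5, 31, 38]
Partition 3: pivot=5 at index 2 -> [-10, 1, 5, 30, 23, 31, 38]
Partition 4: pivot=1 at index 1 -> [-10, 1, 5, 30, 23, 31, 38]
Partition 5: pivot=23 at index 3 -> [-10, 1, 5, 23, 30, 31, 38]


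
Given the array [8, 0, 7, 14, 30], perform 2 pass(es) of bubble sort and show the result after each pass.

After pass 1: [0, 7, 8, 14, 30] (2 swaps)
After pass 2: [0, 7, 8, 14, 30] (0 swaps)
Total swaps: 2


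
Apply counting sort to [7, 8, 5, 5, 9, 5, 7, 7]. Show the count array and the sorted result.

Count array: [0, 0, 0, 0, 0, 3, 0, 3, 1, 1]
(count[i] = number of elements equal to i)
Cumulative count: [0, 0, 0, 0, 0, 3, 3, 6, 7, 8]
Sorted: [5, 5, 5, 7, 7, 7, 8, 9]


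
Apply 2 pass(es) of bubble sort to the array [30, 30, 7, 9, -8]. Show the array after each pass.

After pass 1: [30, 7, 9, -8, 30] (3 swaps)
After pass 2: [7, 9, -8, 30, 30] (3 swaps)
Total swaps: 6


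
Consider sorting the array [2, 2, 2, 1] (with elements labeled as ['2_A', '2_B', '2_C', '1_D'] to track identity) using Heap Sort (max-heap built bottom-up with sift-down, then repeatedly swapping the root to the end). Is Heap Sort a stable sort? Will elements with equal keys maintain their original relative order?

Trace Heap Sort on the labeled array (the key is the number; the letter only tracks identity):
  Build max-heap: [2_A, 2_B, 2_C, 1_D]
  Swap root 2_A to index 3, re-heapify first 3 -> [2_B, 1_D, 2_C, 2_A]
  Swap root 2_B to index 2, re-heapify first 2 -> [2_C, 1_D, 2_B, 2_A]
  Swap root 2_C to index 1, re-heapify first 1 -> [1_D, 2_C, 2_B, 2_A]
Final order: [1_D, 2_C, 2_B, 2_A]
Equal keys:
  value 2: originally 2_A, 2_B, 2_C; after sorting 2_C, 2_B, 2_A -> order changed
Equal keys were reordered, so Heap Sort is not stable: heap construction and root-to-end swaps move elements without regard to the original order of equal keys. (One such input is enough; an unstable sort may happen to preserve order on other inputs, but it gives no guarantee.)
Answer: Not stable


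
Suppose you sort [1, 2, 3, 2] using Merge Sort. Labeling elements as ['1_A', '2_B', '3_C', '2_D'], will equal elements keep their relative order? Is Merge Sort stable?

Trace Merge Sort on the labeled array (the key is the number; the letter only tracks identity):
  Merge [1_A] + [2_B] -> [1_A, 2_B]
  Merge [3_C] + [2_D] -> [2_D, 3_C]
  Merge [1_A, 2_B] + [2_D, 3_C] -> [1_A, 2_B, 2_D, 3_C]
Final order: [1_A, 2_B, 2_D, 3_C]
Equal keys:
  value 2: originally 2_B, 2_D; after sorting 2_B, 2_D -> order preserved
All equal keys kept their original relative order. Merge Sort is stable: when the heads of the two halves are equal the merge takes from the left half first.
Answer: Stable


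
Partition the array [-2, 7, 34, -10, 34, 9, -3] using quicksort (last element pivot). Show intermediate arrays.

Partition 1: pivot=-3 at index 1 -> [-10, -3, 34, -2, 34, 9, 7]
Partition 2: pivot=7 at index 3 -> [-10, -3, -2, 7, 34, 9, 34]
Partition 3: pivot=34 at index 6 -> [-10, -3, -2, 7, 34, 9, 34]
Partition 4: pivot=9 at index 4 -> [-10, -3, -2, 7, 9, 34, 34]


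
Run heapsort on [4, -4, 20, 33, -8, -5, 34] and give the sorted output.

Build heap: [34, 33, 20, -4, -8, -5, 4]
Extract 34: [33, 4, 20, -4, -8, -5, 34]
Extract 33: [20, 4, -5, -4, -8, 33, 34]
Extract 20: [4, -4, -5, -8, 20, 33, 34]
Extract 4: [-4, -8, -5, 4, 20, 33, 34]
Extract -4: [-5, -8, -4, 4, 20, 33, 34]
Extract -5: [-8, -5, -4, 4, 20, 33, 34]


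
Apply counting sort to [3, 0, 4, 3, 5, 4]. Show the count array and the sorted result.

Count array: [1, 0, 0, 2, 2, 1]
(count[i] = number of elements equal to i)
Cumulative count: [1, 1, 1, 3, 5, 6]
Sorted: [0, 3, 3, 4, 4, 5]


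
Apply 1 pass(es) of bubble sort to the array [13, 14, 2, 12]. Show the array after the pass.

After pass 1: [13, 2, 12, 14] (2 swaps)
Total swaps: 2


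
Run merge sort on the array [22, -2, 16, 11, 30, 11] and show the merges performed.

Divide and conquer:
  Merge [-2] + [16] -> [-2, 16]
  Merge [22] + [-2, 16] -> [-2, 16, 22]
  Merge [30] + [11] -> [11, 30]
  Merge [11] + [11, 30] -> [11, 11, 30]
  Merge [-2, 16, 22] + [11, 11, 30] -> [-2, 11, 11, 16, 22, 30]


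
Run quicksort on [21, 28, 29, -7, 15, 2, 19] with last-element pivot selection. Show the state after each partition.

Partition 1: pivot=19 at index 3 -> [-7, 15, 2, 19, 28, 29, 21]
Partition 2: pivot=2 at index 1 -> [-7, 2, 15, 19, 28, 29, 21]
Partition 3: pivot=21 at index 4 -> [-7, 2, 15, 19, 21, 29, 28]
Partition 4: pivot=28 at index 5 -> [-7, 2, 15, 19, 21, 28, 29]


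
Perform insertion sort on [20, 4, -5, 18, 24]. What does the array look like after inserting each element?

First element 20 is already 'sorted'
Insert 4: shifted 1 elements -> [4, 20, -5, 18, 24]
Insert -5: shifted 2 elements -> [-5, 4, 20, 18, 24]
Insert 18: shifted 1 elements -> [-5, 4, 18, 20, 24]
Insert 24: shifted 0 elements -> [-5, 4, 18, 20, 24]


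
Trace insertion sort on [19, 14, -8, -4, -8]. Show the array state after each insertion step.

First element 19 is already 'sorted'
Insert 14: shifted 1 elements -> [14, 19, -8, -4, -8]
Insert -8: shifted 2 elements -> [-8, 14, 19, -4, -8]
Insert -4: shifted 2 elements -> [-8, -4, 14, 19, -8]
Insert -8: shifted 3 elements -> [-8, -8, -4, 14, 19]


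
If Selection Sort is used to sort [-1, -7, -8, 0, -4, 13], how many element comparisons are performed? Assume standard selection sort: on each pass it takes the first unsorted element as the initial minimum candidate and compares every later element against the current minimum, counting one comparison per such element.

Pass 1: scan indices 1..5 for the minimum = 5 comparison(s); min is -8, place at index 0 -> [-8, -7, -1, 0, -4, 13]
Pass 2: scan indices 2..5 for the minimum = 4 comparison(s); min is -7, place at index 1 -> [-8, -7, -1, 0, -4, 13]
Pass 3: scan indices 3..5 for the minimum = 3 comparison(s); min is -4, place at index 2 -> [-8, -7, -4, 0, -1, 13]
Pass 4: scan indices 4..5 for the minimum = 2 comparison(s); min is -1, place at index 3 -> [-8, -7, -4, -1, 0, 13]
Pass 5: scan indices 5..5 for the minimum = 1 comparison(s); min is 0, place at index 4 -> [-8, -7, -4, -1, 0, 13]
Selection sort always scans the whole unsorted suffix, so the count is (n-1) + (n-2) + ... + 1 = n(n-1)/2 = 6*5/2 = 15 regardless of the input order.
Total comparisons: 5 + 4 + 3 + 2 + 1 = 15


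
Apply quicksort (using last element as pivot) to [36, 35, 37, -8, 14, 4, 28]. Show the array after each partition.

Partition 1: pivot=28 at index 3 -> [-8, 14, 4, 28, 35, 37, 36]
Partition 2: pivot=4 at index 1 -> [-8, 4, 14, 28, 35, 37, 36]
Partition 3: pivot=36 at index 5 -> [-8, 4, 14, 28, 35, 36, 37]


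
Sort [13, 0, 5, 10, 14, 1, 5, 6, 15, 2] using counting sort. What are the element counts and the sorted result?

Count array: [1, 1, 1, 0, 0, 2, 1, 0, 0, 0, 1, 0, 0, 1, 1, 1]
(count[i] = number of elements equal to i)
Cumulative count: [1, 2, 3, 3, 3, 5, 6, 6, 6, 6, 7, 7, 7, 8, 9, 10]
Sorted: [0, 1, 2, 5, 5, 6, 10, 13, 14, 15]


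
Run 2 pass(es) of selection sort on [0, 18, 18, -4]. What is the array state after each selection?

Pass 1: Select minimum -4 at index 3, swap -> [-4, 18, 18, 0]
Pass 2: Select minimum 0 at index 3, swap -> [-4, 0, 18, 18]


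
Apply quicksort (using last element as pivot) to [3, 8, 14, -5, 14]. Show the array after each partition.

Partition 1: pivot=14 at index 4 -> [3, 8, 14, -5, 14]
Partition 2: pivot=-5 at index 0 -> [-5, 8, 14, 3, 14]
Partition 3: pivot=3 at index 1 -> [-5, 3, 14, 8, 14]
Partition 4: pivot=8 at index 2 -> [-5, 3, 8, 14, 14]


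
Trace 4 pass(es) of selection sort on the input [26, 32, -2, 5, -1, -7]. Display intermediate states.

Pass 1: Select minimum -7 at index 5, swap -> [-7, 32, -2, 5, -1, 26]
Pass 2: Select minimum -2 at index 2, swap -> [-7, -2, 32, 5, -1, 26]
Pass 3: Select minimum -1 at index 4, swap -> [-7, -2, -1, 5, 32, 26]
Pass 4: Select minimum 5 at index 3, swap -> [-7, -2, -1, 5, 32, 26]


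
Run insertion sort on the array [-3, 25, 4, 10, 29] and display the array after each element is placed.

First element -3 is already 'sorted'
Insert 25: shifted 0 elements -> [-3, 25, 4, 10, 29]
Insert 4: shifted 1 elements -> [-3, 4, 25, 10, 29]
Insert 10: shifted 1 elements -> [-3, 4, 10, 25, 29]
Insert 29: shifted 0 elements -> [-3, 4, 10, 25, 29]


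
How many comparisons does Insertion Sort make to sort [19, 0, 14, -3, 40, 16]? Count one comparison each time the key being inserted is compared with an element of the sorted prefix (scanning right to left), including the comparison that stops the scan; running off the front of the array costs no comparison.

Insert 0: 19 > 0 (shift), reached front = 1 comparison(s) -> [0, 19, 14, -3, 40, 16]
Insert 14: 19 > 14 (shift), 0 <= 14 (stop) = 2 comparison(s) -> [0, 14, 19, -3, 40, 16]
Insert -3: 19 > -3 (shift), 14 > -3 (shift), 0 > -3 (shift), reached front = 3 comparison(s) -> [-3, 0, 14, 19, 40, 16]
Insert 40: 19 <= 40 (stop) = 1 comparison(s) -> [-3, 0, 14, 19, 40, 16]
Insert 16: 40 > 16 (shift), 19 > 16 (shift), 14 <= 16 (stop) = 3 comparison(s) -> [-3, 0, 14, 16, 19, 40]
Total comparisons: 1 + 2 + 3 + 1 + 3 = 10
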